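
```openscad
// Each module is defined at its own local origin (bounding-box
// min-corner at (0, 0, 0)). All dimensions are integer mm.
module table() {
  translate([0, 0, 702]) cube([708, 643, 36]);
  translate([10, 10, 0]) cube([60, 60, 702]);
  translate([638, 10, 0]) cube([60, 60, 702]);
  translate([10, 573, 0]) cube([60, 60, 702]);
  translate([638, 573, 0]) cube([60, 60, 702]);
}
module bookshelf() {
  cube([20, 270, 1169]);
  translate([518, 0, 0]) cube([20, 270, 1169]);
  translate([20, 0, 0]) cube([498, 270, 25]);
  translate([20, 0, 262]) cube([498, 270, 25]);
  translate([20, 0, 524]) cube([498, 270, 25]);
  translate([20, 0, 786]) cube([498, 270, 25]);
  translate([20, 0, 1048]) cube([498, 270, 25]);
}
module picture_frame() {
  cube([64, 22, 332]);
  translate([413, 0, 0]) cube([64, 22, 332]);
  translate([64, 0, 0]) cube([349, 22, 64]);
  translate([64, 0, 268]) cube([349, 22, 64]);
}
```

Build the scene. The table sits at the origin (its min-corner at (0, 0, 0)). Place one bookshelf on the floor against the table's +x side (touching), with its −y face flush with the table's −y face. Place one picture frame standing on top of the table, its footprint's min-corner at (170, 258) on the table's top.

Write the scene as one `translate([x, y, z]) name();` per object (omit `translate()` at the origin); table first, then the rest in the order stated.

table();
translate([708, 0, 0]) bookshelf();
translate([170, 258, 738]) picture_frame();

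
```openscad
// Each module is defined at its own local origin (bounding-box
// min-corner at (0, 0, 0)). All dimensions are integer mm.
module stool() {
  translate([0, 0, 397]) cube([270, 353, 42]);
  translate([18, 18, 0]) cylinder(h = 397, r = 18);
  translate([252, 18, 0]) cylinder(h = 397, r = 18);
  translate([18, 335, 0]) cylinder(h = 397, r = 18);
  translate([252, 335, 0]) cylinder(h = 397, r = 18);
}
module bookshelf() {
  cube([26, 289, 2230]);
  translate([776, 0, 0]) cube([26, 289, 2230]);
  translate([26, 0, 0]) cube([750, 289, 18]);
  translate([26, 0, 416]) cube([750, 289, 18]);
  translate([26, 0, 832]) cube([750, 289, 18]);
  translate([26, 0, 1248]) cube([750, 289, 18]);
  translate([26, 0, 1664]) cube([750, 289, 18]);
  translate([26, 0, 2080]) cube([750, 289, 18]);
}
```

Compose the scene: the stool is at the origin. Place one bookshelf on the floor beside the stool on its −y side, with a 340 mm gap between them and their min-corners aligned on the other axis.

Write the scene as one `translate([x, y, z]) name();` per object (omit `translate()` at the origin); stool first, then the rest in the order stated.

stool();
translate([0, -629, 0]) bookshelf();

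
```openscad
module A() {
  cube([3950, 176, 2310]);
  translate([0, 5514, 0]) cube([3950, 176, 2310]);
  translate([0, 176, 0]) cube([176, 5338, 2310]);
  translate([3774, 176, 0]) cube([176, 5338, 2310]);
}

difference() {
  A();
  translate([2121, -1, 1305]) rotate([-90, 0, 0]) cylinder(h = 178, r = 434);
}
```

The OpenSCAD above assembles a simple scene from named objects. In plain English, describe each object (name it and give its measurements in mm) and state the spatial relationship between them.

A is a box-shaped house frame (walls only): outside footprint 3950×5690 mm, wall height 2310 mm, wall thickness 176 mm. The two y-facing walls run the full x-width; the two x-facing walls fit between the inner faces of the y-facing walls.

The house frame has a circular hole of radius 434 mm through its front wall, centred at (x = 2121, z = 1305).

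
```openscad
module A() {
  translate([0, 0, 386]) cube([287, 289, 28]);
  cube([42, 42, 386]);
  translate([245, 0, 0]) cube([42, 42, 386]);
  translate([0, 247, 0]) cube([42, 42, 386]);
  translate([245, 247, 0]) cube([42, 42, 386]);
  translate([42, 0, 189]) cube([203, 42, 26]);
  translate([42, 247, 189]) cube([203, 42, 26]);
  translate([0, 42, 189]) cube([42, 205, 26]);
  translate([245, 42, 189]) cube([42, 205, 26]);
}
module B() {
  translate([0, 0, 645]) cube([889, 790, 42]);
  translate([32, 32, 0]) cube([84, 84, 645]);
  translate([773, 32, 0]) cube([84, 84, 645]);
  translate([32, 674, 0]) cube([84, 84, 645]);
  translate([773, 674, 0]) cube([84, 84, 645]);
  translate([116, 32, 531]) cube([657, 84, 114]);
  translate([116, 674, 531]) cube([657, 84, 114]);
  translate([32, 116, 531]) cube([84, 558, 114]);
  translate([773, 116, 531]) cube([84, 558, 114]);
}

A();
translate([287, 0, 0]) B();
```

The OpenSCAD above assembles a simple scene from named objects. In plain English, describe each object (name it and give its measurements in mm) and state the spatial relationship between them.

A is a four-legged stool. The seat is 287×289 mm, 28 mm thick, top at z = 414 mm. It stands on four square legs, each 42×42 mm in cross-section, from z = 0 to the seat underside, each flush with a corner of the seat. Four stretchers, 42 mm wide and 26 mm tall, connect adjacent legs with their undersides at z = 189 mm, each running between the inner faces of the legs it joins and aligned with the legs' outer faces on the other axis.

B is a table with a 889×790 mm rectangular top, 42 mm thick, top surface at z = 687 mm, supported by four 84×84 mm square legs, each inset 32 mm from the nearest pair of top edges, running from the floor. Four apron rails, 84 mm thick and 114 mm tall, run between adjacent legs with their top edges flush with the underside of the top and their outer faces flush with the legs' outer faces.

The table is against the stool's +x side, with their −y faces flush.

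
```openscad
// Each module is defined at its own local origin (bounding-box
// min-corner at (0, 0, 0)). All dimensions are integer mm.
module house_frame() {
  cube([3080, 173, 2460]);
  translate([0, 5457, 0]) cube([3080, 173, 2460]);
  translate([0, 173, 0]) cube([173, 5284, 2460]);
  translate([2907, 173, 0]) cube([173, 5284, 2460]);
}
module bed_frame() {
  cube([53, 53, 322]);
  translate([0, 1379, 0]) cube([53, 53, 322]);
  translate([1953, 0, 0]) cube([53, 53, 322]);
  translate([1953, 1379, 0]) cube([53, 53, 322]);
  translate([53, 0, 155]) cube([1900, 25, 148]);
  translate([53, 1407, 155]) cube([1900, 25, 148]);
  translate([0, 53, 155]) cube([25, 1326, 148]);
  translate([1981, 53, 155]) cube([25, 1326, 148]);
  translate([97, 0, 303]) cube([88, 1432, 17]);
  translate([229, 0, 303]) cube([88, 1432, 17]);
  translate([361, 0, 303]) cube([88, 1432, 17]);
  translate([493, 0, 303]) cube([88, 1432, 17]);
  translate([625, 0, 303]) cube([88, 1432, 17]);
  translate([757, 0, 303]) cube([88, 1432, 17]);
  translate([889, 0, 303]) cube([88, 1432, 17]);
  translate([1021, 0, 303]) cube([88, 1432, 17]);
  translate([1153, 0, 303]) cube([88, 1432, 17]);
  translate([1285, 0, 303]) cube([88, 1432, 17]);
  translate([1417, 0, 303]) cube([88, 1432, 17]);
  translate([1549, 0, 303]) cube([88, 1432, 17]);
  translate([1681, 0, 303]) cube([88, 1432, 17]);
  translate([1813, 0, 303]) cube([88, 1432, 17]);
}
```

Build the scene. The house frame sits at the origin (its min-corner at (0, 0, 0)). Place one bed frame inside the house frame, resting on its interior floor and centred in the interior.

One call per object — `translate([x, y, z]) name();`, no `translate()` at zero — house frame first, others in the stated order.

house_frame();
translate([537, 2099, 0]) bed_frame();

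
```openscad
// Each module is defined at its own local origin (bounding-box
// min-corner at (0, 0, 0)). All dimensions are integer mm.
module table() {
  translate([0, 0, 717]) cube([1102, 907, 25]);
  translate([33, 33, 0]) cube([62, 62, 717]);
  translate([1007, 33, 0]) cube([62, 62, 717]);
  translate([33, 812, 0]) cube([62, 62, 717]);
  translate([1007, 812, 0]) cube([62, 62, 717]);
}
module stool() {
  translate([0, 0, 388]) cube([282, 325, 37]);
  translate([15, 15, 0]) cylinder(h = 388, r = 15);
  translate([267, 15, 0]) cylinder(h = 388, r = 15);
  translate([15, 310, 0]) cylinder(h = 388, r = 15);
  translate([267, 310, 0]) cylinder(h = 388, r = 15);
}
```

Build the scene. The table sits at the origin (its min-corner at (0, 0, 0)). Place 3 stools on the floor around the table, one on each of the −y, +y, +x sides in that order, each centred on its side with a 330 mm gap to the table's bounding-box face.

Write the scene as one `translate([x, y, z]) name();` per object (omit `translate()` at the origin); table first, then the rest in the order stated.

table();
translate([410, -655, 0]) stool();
translate([410, 1237, 0]) stool();
translate([1432, 291, 0]) stool();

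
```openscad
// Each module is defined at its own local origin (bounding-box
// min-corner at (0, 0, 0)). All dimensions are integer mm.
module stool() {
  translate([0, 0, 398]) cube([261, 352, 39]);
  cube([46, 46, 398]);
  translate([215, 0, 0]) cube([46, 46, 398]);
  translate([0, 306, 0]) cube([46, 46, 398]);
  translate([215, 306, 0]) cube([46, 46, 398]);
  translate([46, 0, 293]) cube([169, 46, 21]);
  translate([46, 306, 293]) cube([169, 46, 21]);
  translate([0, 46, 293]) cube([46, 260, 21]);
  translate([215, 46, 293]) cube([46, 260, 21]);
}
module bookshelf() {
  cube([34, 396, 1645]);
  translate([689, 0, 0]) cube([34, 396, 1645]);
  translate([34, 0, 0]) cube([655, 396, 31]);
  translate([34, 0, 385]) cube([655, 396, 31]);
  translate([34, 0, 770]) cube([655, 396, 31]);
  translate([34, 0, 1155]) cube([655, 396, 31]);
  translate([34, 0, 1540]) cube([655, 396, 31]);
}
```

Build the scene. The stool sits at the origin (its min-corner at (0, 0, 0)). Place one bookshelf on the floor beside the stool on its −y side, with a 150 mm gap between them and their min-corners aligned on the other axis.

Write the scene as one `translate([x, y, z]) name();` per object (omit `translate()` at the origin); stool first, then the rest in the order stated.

stool();
translate([0, -546, 0]) bookshelf();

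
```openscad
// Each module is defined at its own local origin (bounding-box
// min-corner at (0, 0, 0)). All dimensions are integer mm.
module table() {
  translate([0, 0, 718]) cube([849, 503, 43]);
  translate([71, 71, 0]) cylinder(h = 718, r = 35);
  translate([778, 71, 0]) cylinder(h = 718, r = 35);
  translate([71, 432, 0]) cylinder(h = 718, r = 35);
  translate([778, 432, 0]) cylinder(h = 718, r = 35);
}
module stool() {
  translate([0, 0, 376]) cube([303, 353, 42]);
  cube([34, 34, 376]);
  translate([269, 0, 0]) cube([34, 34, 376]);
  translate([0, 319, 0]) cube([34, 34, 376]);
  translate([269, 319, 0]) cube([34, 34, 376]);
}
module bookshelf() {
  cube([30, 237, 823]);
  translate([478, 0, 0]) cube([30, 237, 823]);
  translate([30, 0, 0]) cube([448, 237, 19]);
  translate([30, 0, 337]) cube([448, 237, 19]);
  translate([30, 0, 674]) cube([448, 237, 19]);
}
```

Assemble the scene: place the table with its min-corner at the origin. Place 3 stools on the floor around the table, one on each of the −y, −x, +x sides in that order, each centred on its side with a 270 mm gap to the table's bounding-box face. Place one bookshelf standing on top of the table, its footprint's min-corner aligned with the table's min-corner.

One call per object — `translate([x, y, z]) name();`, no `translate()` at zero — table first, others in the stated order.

table();
translate([273, -623, 0]) stool();
translate([-573, 75, 0]) stool();
translate([1119, 75, 0]) stool();
translate([0, 0, 761]) bookshelf();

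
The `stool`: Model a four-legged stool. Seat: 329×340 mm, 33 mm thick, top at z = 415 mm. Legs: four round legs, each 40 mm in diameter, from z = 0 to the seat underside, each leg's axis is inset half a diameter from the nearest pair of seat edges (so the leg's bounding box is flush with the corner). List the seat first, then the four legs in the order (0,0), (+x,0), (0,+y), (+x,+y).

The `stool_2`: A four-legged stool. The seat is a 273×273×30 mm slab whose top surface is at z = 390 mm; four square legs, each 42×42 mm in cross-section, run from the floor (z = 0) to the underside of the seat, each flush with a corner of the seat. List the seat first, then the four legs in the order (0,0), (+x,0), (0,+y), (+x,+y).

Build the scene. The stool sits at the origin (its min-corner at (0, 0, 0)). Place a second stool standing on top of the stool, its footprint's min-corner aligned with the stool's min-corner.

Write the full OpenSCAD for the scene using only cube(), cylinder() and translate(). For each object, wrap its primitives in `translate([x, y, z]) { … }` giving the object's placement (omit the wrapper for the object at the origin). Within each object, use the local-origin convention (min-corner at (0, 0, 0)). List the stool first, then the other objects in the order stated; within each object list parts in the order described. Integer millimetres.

translate([0, 0, 382]) cube([329, 340, 33]);
translate([20, 20, 0]) cylinder(h = 382, r = 20);
translate([309, 20, 0]) cylinder(h = 382, r = 20);
translate([20, 320, 0]) cylinder(h = 382, r = 20);
translate([309, 320, 0]) cylinder(h = 382, r = 20);
translate([0, 0, 415]) {
  translate([0, 0, 360]) cube([273, 273, 30]);
  cube([42, 42, 360]);
  translate([231, 0, 0]) cube([42, 42, 360]);
  translate([0, 231, 0]) cube([42, 42, 360]);
  translate([231, 231, 0]) cube([42, 42, 360]);
}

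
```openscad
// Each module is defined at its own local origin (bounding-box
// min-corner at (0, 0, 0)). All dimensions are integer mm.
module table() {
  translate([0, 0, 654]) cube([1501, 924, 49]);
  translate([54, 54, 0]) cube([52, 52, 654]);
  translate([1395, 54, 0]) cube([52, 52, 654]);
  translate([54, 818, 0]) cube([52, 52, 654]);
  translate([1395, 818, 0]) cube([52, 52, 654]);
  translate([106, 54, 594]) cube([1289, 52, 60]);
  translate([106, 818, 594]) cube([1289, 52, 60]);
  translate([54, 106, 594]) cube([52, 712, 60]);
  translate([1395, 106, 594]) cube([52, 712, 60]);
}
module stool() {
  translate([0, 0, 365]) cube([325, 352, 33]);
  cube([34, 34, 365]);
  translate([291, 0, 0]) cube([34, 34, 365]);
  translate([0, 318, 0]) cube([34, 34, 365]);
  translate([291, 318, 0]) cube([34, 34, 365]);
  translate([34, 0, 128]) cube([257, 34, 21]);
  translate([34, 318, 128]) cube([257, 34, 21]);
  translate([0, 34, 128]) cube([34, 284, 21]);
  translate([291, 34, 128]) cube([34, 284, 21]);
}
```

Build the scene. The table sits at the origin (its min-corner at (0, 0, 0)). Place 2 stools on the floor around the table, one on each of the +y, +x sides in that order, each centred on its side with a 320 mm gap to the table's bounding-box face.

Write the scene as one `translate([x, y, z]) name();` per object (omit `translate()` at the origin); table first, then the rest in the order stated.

table();
translate([588, 1244, 0]) stool();
translate([1821, 286, 0]) stool();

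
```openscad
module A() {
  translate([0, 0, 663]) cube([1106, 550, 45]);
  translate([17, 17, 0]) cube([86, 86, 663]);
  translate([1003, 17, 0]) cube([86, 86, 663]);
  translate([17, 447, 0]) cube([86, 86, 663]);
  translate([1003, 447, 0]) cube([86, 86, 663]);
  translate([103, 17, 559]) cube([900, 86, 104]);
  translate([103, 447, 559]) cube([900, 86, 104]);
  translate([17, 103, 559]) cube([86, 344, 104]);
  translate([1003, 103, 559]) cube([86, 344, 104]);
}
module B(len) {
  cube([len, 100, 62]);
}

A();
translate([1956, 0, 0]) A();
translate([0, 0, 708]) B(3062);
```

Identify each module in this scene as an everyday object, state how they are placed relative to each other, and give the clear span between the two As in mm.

Second table starts at x = 1956; first ends at x = 1106; clear span = 1956 − 1106 = 850 mm.

A is a table. B is a beam. A beam spans the tops of two tables. The clear span between the two tables is 850 mm.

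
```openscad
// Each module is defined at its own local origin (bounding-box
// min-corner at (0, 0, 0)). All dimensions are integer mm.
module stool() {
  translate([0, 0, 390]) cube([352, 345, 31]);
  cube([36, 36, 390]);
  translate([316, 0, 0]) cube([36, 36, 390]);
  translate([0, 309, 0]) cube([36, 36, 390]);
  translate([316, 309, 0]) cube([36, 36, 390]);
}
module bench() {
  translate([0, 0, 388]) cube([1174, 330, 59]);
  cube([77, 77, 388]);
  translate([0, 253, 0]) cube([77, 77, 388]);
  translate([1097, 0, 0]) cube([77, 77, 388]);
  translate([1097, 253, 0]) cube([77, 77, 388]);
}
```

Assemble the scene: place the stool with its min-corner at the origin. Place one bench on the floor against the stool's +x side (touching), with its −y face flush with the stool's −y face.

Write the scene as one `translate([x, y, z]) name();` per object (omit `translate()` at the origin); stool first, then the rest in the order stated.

stool();
translate([352, 0, 0]) bench();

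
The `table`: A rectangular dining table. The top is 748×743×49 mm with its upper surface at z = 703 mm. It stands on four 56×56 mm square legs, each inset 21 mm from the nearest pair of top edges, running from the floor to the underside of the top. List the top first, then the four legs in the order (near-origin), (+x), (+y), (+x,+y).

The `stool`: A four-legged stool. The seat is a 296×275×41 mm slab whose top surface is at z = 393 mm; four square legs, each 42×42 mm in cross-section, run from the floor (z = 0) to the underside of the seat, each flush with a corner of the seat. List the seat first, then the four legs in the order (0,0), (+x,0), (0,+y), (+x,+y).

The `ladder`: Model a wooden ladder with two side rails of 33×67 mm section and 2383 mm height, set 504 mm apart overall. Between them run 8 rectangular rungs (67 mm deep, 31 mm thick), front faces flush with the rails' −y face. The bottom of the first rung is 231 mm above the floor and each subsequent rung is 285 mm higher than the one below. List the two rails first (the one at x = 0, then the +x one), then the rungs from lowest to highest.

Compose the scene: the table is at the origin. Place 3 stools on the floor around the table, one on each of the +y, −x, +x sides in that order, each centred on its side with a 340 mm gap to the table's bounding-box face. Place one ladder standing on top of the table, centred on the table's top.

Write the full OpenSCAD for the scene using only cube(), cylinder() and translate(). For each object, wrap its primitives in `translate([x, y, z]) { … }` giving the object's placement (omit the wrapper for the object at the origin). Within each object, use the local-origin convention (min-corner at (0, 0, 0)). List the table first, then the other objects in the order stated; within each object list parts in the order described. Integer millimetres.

translate([0, 0, 654]) cube([748, 743, 49]);
translate([21, 21, 0]) cube([56, 56, 654]);
translate([671, 21, 0]) cube([56, 56, 654]);
translate([21, 666, 0]) cube([56, 56, 654]);
translate([671, 666, 0]) cube([56, 56, 654]);
translate([226, 1083, 0]) {
  translate([0, 0, 352]) cube([296, 275, 41]);
  cube([42, 42, 352]);
  translate([254, 0, 0]) cube([42, 42, 352]);
  translate([0, 233, 0]) cube([42, 42, 352]);
  translate([254, 233, 0]) cube([42, 42, 352]);
}
translate([-636, 234, 0]) {
  translate([0, 0, 352]) cube([296, 275, 41]);
  cube([42, 42, 352]);
  translate([254, 0, 0]) cube([42, 42, 352]);
  translate([0, 233, 0]) cube([42, 42, 352]);
  translate([254, 233, 0]) cube([42, 42, 352]);
}
translate([1088, 234, 0]) {
  translate([0, 0, 352]) cube([296, 275, 41]);
  cube([42, 42, 352]);
  translate([254, 0, 0]) cube([42, 42, 352]);
  translate([0, 233, 0]) cube([42, 42, 352]);
  translate([254, 233, 0]) cube([42, 42, 352]);
}
translate([122, 338, 703]) {
  cube([33, 67, 2383]);
  translate([471, 0, 0]) cube([33, 67, 2383]);
  translate([33, 0, 231]) cube([438, 67, 31]);
  translate([33, 0, 516]) cube([438, 67, 31]);
  translate([33, 0, 801]) cube([438, 67, 31]);
  translate([33, 0, 1086]) cube([438, 67, 31]);
  translate([33, 0, 1371]) cube([438, 67, 31]);
  translate([33, 0, 1656]) cube([438, 67, 31]);
  translate([33, 0, 1941]) cube([438, 67, 31]);
  translate([33, 0, 2226]) cube([438, 67, 31]);
}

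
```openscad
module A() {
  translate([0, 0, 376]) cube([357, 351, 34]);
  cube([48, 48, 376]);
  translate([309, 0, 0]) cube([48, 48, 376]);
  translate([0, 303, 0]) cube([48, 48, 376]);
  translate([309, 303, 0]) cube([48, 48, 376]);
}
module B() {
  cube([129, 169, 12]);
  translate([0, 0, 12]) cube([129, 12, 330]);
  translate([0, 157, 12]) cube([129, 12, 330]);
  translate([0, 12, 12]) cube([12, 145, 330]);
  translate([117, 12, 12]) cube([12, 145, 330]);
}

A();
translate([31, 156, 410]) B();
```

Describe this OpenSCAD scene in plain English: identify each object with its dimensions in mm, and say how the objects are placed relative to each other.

A is a four-legged stool. The seat is 357×351 mm, 34 mm thick, top at z = 410 mm. It stands on four square legs, each 48×48 mm in cross-section, from z = 0 to the seat underside, each flush with a corner of the seat.

B is an open-topped rectangular box: outside dimensions 129×169×342 mm, with a uniform wall and base thickness of 12 mm. The base is a full 129×169 slab on the floor; four walls sit on top of the base. The front and back walls (the −y and +y sides) span the full width; the two side walls fit between them.

The open box is on top of the stool.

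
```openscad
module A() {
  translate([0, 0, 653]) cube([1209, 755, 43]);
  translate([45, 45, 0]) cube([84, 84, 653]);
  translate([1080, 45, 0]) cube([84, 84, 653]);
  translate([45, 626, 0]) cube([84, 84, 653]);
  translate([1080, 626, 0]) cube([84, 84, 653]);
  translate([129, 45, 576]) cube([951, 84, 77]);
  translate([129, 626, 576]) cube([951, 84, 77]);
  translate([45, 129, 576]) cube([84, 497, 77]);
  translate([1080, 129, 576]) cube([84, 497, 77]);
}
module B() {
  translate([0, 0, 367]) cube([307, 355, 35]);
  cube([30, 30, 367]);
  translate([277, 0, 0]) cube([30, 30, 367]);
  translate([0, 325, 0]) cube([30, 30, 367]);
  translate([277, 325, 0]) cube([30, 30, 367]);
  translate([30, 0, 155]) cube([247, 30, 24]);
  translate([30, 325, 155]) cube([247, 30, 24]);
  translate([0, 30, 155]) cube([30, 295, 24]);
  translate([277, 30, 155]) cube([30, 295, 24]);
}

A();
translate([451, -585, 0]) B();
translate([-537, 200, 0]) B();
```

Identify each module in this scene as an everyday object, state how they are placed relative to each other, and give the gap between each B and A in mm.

Each stool's nearest face is 230 mm from the table's bounding box.

A is a table. B is a stool. Two stools sit around the table at the −y, −x sides. The gap between each stool and the table is 230 mm.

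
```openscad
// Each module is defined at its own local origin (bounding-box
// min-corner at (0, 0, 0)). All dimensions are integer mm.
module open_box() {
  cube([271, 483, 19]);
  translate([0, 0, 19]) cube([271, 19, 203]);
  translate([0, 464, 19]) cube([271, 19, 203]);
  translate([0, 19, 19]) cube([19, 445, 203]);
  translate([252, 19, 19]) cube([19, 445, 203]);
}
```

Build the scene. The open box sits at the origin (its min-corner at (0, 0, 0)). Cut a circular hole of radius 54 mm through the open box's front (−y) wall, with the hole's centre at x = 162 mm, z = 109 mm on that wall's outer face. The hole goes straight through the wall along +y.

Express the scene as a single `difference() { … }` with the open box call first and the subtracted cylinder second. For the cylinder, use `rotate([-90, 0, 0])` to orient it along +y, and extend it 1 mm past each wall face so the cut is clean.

difference() {
  open_box();
  translate([162, -1, 109]) rotate([-90, 0, 0]) cylinder(h = 21, r = 54);
}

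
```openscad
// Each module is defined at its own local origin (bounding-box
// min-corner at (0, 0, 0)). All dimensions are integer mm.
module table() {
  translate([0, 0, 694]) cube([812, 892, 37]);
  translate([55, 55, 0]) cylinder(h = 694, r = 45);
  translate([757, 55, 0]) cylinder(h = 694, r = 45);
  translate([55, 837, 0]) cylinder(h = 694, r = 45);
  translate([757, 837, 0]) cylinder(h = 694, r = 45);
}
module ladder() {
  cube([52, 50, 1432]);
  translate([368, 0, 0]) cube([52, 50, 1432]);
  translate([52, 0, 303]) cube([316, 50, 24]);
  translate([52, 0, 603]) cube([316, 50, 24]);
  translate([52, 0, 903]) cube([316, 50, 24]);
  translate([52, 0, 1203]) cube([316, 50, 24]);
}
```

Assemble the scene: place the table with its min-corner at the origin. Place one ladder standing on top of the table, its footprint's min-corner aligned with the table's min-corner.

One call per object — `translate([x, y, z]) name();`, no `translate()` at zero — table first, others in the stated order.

table();
translate([0, 0, 731]) ladder();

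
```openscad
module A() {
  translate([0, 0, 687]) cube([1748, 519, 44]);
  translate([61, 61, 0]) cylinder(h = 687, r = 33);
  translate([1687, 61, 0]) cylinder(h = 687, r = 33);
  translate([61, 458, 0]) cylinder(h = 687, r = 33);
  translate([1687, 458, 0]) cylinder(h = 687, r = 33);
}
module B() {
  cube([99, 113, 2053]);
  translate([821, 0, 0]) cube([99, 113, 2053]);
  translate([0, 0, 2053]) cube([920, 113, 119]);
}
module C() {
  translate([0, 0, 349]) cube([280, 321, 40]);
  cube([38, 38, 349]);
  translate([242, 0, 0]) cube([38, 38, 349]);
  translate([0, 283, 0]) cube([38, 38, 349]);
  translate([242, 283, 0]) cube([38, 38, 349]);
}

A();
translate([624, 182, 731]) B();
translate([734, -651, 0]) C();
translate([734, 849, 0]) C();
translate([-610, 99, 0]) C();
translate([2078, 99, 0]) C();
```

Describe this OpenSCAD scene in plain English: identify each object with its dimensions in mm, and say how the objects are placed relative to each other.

A is a rectangular dining table. The top is 1748×519×44 mm with its upper surface at z = 731 mm. It stands on four round legs of 66 mm diameter, each leg's bounding box inset 28 mm from the nearest pair of top edges, running from the floor to the underside of the top.

B is a door frame. The clear opening is 722 mm wide and 2053 mm high. Two 99 mm wide jambs, 113 mm deep, stand either side of the opening from the floor to the top of the opening. A 119 mm thick head sits across the top of both jambs, spanning the full outside width of the frame.

C is a simple wooden stool: a rectangular seat 280 mm (x) by 321 mm (y), 40 mm thick, top face at z = 389 mm, on four square legs, each 38×38 mm in cross-section. The legs rest on z = 0, each flush with a corner of the seat.

The door frame is on top of the table. Four stools sit around the table at the −y, +y, −x, +x sides.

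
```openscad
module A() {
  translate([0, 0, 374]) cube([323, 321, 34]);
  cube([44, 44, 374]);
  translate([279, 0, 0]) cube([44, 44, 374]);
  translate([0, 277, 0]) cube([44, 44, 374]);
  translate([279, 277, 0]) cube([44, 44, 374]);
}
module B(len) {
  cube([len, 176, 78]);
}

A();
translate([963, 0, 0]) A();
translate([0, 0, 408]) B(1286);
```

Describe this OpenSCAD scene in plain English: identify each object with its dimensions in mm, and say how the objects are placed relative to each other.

A is a simple wooden stool: a rectangular seat 323 mm (x) by 321 mm (y), 34 mm thick, top face at z = 408 mm, on four square legs, each 44×44 mm in cross-section. The legs rest on z = 0, each flush with a corner of the seat.

B is a rectangular beam 1286 mm long (x), 176 mm deep (y), 78 mm thick (z).

The beam spans the tops of two stools placed 640 mm apart, resting at z = 408 mm.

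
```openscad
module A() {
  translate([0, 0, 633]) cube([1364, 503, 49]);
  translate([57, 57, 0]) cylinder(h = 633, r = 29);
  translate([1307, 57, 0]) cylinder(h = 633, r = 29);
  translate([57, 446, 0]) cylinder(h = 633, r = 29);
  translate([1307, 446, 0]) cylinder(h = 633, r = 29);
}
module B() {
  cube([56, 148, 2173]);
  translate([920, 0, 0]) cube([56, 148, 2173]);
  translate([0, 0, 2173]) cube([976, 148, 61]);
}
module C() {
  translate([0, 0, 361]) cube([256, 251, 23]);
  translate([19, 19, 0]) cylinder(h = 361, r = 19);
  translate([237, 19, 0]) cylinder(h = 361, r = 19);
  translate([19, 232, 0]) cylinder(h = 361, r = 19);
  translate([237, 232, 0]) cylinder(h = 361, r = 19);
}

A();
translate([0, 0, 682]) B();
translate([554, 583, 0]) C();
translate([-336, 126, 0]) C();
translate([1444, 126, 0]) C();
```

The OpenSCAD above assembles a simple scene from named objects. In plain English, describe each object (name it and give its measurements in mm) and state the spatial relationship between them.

A is a rectangular dining table. The top is 1364×503×49 mm with its upper surface at z = 682 mm. It stands on four round legs of 58 mm diameter, each leg's bounding box inset 28 mm from the nearest pair of top edges, running from the floor to the underside of the top.

B is a rectangular door frame: two vertical jambs of 56×148 mm section, 2173 mm tall, with a clear opening 864 mm wide between their inner faces. A header 61 mm tall and 148 mm deep lies on top of the jambs and spans the full outside width.

C is a four-legged stool. The seat is a 256×251×23 mm slab whose top surface is at z = 384 mm; four round legs, each 38 mm in diameter, run from the floor (z = 0) to the underside of the seat, each leg's axis is inset half a diameter from the nearest pair of seat edges (so the leg's bounding box is flush with the corner).

The door frame is on top of the table. Three stools sit around the table at the +y, −x, +x sides.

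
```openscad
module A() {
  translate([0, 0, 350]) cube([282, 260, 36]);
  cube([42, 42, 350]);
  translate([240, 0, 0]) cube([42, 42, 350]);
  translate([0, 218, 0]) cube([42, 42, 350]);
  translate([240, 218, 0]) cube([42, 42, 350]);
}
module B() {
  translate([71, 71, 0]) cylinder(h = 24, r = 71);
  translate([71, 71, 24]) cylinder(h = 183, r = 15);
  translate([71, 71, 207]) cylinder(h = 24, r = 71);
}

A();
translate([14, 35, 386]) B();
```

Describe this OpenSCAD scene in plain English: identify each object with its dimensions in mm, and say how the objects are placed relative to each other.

A is a four-legged stool. The seat is 282×260 mm, 36 mm thick, top at z = 386 mm. It stands on four square legs, each 42×42 mm in cross-section, from z = 0 to the seat underside, each flush with a corner of the seat.

B is a spool: two coaxial disc flanges of radius 71 mm and thickness 24 mm, joined by a core cylinder of radius 15 mm and height 183 mm. The lower flange rests on z = 0 and the three cylinders share a vertical axis.

The spool is on top of the stool.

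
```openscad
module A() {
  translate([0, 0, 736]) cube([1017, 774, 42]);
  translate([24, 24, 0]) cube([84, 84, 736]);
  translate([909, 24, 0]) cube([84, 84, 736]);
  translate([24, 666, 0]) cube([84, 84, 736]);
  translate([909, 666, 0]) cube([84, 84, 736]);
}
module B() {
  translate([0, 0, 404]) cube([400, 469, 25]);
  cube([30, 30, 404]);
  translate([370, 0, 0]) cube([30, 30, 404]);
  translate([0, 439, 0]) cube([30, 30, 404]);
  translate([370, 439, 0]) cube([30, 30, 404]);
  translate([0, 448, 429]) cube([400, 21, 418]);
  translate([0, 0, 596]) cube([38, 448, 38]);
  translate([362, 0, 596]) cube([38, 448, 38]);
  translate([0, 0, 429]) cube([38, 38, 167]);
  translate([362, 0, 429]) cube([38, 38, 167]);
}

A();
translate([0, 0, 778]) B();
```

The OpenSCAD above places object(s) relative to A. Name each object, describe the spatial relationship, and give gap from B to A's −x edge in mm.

A is a table. B is a chair. The chair is on top of the table. The gap from the chair to the table's −x edge is 0 mm.

The chair's min-x is at 0; the table's min-x is 0; gap = 0 mm.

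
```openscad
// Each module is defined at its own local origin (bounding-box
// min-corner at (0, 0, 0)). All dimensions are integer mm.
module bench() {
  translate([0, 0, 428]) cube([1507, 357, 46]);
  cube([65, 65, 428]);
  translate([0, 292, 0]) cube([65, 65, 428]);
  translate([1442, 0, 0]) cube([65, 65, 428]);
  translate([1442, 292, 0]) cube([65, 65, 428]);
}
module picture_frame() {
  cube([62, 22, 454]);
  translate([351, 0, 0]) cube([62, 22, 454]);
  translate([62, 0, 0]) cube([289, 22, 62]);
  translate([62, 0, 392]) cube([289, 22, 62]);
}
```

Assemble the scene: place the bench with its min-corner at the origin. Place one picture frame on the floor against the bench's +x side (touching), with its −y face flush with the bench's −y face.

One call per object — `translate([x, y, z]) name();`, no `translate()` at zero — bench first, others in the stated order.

bench();
translate([1507, 0, 0]) picture_frame();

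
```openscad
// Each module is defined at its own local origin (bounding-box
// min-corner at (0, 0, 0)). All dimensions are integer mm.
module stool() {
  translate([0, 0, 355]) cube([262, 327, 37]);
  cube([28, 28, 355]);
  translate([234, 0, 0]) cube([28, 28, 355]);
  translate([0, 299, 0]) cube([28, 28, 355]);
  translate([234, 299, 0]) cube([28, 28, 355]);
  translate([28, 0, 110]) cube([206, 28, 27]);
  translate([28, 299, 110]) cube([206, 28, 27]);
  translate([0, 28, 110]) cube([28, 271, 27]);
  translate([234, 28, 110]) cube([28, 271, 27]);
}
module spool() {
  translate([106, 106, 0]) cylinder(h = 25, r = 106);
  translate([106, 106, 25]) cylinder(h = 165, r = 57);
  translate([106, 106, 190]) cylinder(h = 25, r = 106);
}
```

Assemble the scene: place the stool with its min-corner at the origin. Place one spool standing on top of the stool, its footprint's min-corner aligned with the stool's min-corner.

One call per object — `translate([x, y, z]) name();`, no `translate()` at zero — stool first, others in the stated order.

stool();
translate([0, 0, 392]) spool();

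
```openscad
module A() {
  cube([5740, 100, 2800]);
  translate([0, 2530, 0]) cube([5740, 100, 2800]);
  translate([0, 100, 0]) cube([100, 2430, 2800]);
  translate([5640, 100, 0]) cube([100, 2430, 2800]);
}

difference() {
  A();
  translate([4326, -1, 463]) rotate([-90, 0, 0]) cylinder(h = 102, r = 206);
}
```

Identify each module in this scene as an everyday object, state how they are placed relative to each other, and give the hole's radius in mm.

The subtracted cylinder has r = 206 mm.

A is a house frame. The house frame has a circular hole through its front wall. The hole's radius is 206 mm.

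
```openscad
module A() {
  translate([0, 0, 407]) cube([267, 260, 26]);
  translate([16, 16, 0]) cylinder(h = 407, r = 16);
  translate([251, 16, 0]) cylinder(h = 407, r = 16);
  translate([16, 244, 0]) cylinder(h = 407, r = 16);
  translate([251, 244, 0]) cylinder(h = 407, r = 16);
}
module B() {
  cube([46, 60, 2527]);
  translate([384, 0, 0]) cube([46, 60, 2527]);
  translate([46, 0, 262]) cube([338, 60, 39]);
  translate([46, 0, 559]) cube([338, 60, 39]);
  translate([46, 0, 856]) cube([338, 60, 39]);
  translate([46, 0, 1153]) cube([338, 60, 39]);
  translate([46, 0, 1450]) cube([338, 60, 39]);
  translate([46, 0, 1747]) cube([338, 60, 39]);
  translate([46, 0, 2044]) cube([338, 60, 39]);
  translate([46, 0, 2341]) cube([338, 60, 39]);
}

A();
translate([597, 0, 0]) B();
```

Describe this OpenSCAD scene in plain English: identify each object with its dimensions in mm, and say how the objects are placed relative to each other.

A is a simple wooden stool: a rectangular seat 267 mm (x) by 260 mm (y), 26 mm thick, top face at z = 433 mm, on four round legs, each 32 mm in diameter. The legs rest on z = 0, each leg's axis is inset half a diameter from the nearest pair of seat edges (so the leg's bounding box is flush with the corner).

B is a wooden ladder with two side rails of 46×60 mm section and 2527 mm height, set 430 mm apart overall. Between them run 8 rectangular rungs (60 mm deep, 39 mm thick), front faces flush with the rails' −y face. The bottom of the first rung is 262 mm above the floor and each subsequent rung is 297 mm higher than the one below.

The ladder is on the floor beside the stool on its +x side.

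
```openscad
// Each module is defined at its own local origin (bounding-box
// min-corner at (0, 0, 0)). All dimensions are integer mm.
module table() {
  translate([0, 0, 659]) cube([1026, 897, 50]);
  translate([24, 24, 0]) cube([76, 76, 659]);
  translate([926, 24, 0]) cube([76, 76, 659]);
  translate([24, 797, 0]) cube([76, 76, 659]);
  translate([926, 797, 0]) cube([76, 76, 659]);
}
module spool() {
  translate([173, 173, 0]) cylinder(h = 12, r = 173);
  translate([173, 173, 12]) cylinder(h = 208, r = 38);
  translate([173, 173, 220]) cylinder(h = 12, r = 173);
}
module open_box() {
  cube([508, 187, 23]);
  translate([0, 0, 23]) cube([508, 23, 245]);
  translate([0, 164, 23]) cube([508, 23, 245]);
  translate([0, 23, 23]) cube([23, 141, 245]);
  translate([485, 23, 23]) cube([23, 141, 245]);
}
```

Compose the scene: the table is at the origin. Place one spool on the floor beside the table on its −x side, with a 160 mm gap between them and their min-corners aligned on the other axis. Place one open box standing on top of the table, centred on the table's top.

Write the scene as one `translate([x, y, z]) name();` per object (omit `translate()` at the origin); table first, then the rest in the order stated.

table();
translate([-506, 0, 0]) spool();
translate([259, 355, 709]) open_box();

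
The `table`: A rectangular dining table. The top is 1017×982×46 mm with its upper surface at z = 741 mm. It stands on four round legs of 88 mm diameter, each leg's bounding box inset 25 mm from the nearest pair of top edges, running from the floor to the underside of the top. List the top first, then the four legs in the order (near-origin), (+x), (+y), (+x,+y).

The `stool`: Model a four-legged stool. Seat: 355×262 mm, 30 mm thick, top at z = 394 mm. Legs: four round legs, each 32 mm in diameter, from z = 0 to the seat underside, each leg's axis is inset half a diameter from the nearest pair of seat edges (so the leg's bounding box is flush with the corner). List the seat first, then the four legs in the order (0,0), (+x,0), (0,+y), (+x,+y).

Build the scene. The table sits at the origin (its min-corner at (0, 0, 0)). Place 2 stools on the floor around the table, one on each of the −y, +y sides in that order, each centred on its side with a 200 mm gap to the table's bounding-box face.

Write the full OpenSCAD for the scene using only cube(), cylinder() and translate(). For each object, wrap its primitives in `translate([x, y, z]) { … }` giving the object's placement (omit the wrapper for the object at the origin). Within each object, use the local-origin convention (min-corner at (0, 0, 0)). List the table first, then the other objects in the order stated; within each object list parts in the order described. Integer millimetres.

translate([0, 0, 695]) cube([1017, 982, 46]);
translate([69, 69, 0]) cylinder(h = 695, r = 44);
translate([948, 69, 0]) cylinder(h = 695, r = 44);
translate([69, 913, 0]) cylinder(h = 695, r = 44);
translate([948, 913, 0]) cylinder(h = 695, r = 44);
translate([331, -462, 0]) {
  translate([0, 0, 364]) cube([355, 262, 30]);
  translate([16, 16, 0]) cylinder(h = 364, r = 16);
  translate([339, 16, 0]) cylinder(h = 364, r = 16);
  translate([16, 246, 0]) cylinder(h = 364, r = 16);
  translate([339, 246, 0]) cylinder(h = 364, r = 16);
}
translate([331, 1182, 0]) {
  translate([0, 0, 364]) cube([355, 262, 30]);
  translate([16, 16, 0]) cylinder(h = 364, r = 16);
  translate([339, 16, 0]) cylinder(h = 364, r = 16);
  translate([16, 246, 0]) cylinder(h = 364, r = 16);
  translate([339, 246, 0]) cylinder(h = 364, r = 16);
}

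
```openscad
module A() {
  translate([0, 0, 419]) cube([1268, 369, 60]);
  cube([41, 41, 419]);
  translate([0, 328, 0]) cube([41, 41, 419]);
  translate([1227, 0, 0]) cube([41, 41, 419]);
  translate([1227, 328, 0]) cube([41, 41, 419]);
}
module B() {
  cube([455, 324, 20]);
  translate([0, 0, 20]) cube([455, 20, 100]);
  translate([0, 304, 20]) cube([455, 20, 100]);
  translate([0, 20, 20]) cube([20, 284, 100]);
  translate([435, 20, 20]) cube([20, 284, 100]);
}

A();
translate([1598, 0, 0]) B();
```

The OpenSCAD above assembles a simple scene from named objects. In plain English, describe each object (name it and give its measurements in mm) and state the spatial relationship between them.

A is a bench: a 1268×369 mm seat slab, 60 mm thick, top at z = 479 mm, on four 41×41 mm square legs flush with the seat corners and standing on z = 0.

B is an open storage box with external size 455×324×120 mm and wall thickness 20 mm (the base is also 20 mm thick). The base covers the whole footprint; the four walls stand on the base, with the y-facing walls full-width and the x-facing walls fitting between their inner faces.

The open box is on the floor beside the bench on its +x side.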